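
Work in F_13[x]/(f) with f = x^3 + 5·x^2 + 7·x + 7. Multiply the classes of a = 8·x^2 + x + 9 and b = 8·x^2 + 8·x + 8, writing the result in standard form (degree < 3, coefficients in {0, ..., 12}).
Multiply as integer polynomials: a · b = 64·x^4 + 72·x^3 + 144·x^2 + 80·x + 72. Reducing coefficients mod 13: a · b ≡ 12·x^4 + 7·x^3 + x^2 + 2·x + 7. Now divide by f(x) = x^3 + 5·x^2 + 7·x + 7 in F_13[x], eliminating the leading term at each step:
  leading term 12·x^4: subtract (12·x)·f(x) = 12·x^4 + 8·x^3 + 6·x^2 + 6·x, leaving 12·x^3 + 8·x^2 + 9·x + 7 (coefficients mod 13)
  leading term 12·x^3: subtract (12)·f(x) = 12·x^3 + 8·x^2 + 6·x + 6, leaving 3·x + 1 (coefficients mod 13)
The degree is now < 3, so this is the remainder. Hence a · b ≡ 3·x + 1 in F_13[x]/(f).

Final answer: a · b ≡ 3·x + 1 (mod f(x))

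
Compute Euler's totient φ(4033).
φ is multiplicative, with φ(p^e) = p^e − p^(e−1). Factorise 4033 = 37 · 109. Then
  φ(4033) = (37 − 1) · (109 − 1) = 36 · 108 = 3888.

Final answer: φ(4033) = 3888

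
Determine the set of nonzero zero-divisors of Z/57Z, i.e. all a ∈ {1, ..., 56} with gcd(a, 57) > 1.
An element a ∈ Z/57Z (with a ≠ 0) is a zero-divisor iff gcd(a, 57) > 1 (because a is a unit precisely when gcd(a, n) = 1, and in Z/nZ every nonzero, non-unit element is a zero-divisor). Scan a = 1, ..., 56 and keep those with gcd(a, 57) > 1:
  gcd(3, 57) = 3, gcd(6, 57) = 3, gcd(9, 57) = 3, gcd(12, 57) = 3, gcd(15, 57) = 3, gcd(18, 57) = 3, gcd(19, 57) = 19, gcd(21, 57) = 3, gcd(24, 57) = 3, gcd(27, 57) = 3, gcd(30, 57) = 3, gcd(33, 57) = 3, gcd(36, 57) = 3, gcd(38, 57) = 19, gcd(39, 57) = 3, gcd(42, 57) = 3, gcd(45, 57) = 3, gcd(48, 57) = 3, gcd(51, 57) = 3, gcd(54, 57) = 3.
All other a ∈ {1, ..., 56} have gcd(a, 57) = 1 and are units. So the nonzero zero-divisors are exactly the 20 values of a appearing in this scan.

Final answer: nonzero zero-divisors of Z/57Z = {3, 6, 9, 12, 15, 18, 19, 21, 24, 27, 30, 33, 36, 38, 39, 42, 45, 48, 51, 54}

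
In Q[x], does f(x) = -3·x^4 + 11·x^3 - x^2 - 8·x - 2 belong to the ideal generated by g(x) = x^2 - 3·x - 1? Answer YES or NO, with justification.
YES

In Q[x] the ideal (g) consists of all multiples of g, so f ∈ (g) iff g | f, i.e. iff the remainder of f on division by g is 0. Divide f by g (g is monic, so eliminate the leading term of the running remainder at each step):
  leading term -3·x^4: subtract (-3·x^2)·g(x) = -3·x^4 + 9·x^3 + 3·x^2, leaving 2·x^3 - 4·x^2 - 8·x - 2
  leading term 2·x^3: subtract (2·x)·g(x) = 2·x^3 - 6·x^2 - 2·x, leaving 2·x^2 - 6·x - 2
  leading term 2·x^2: subtract (2)·g(x) = 2·x^2 - 6·x - 2, leaving 0
The remainder is 0, so f(x) = g(x) · h(x) with h(x) = -3·x^2 + 2·x + 2. Hence g | f, i.e. f ∈ (g).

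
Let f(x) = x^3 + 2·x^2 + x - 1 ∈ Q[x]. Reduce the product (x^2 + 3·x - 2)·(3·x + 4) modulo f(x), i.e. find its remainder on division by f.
a · b ≡ 7·x^2 + 3·x - 5 (mod f(x))

First multiply in Q[x] without reducing: a · b = 3·x^3 + 13·x^2 + 6·x - 8. Now divide by f(x) = x^3 + 2·x^2 + x - 1, eliminating the leading term at each step:
  leading term 3·x^3: subtract (3)·f(x) = 3·x^3 + 6·x^2 + 3·x - 3, leaving 7·x^2 + 3·x - 5
The degree is now < 3, so this is the remainder. Hence a · b ≡ 7·x^2 + 3·x - 5 in Q[x]/(f).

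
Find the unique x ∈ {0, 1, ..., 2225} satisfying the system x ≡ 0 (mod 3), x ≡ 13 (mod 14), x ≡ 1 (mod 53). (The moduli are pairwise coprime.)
x ≡ 531 (mod 2226); the representative in [0, 2226) is 531

The moduli 3, 14, 53 are pairwise coprime, so by the CRT there is a unique solution mod 3·14·53 = 2226.
Solve by successive substitution. Start with x ≡ 0 (mod 3).
  Combine with x ≡ 13 (mod 14): write x = 3·t and require 3·t ≡ 13 (mod 14). Since 3^(−1) ≡ 5 (mod 14), t ≡ 5·13 ≡ 9 (mod 14). So x ≡ 3·9 = 27 (mod 42).
  Combine with x ≡ 1 (mod 53): write x = 27 + 42·t and require 27 + 42·t ≡ 1 (mod 53), i.e. 42·t ≡ 1 − 27 ≡ 27 (mod 53). Since 42^(−1) ≡ 24 (mod 53), t ≡ 24·27 ≡ 12 (mod 53). So x ≡ 27 + 42·12 = 531 (mod 2226).
Unique solution in [0, 2226): x = 531.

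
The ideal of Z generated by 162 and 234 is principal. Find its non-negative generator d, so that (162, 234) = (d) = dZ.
(162, 234) = (18); d = 18

In the PID Z, (a, b) is generated by gcd(a, b). Compute gcd(234, 162) with the extended Euclidean algorithm, tracking rows (r, s, t) with s·234 + t·162 = r:
  row A: (234, 1, 0)   [1·234 + 0·162 = 234]
  row B: (162, 0, 1)   [0·234 + 1·162 = 162]
  234 = 1·162 + 72   → row C = row A − 1·row B = (72, 1, −1)   [check: 1·234 − 1·162 = 72]
  162 = 2·72 + 18   → row D = row B − 2·row C = (18, −2, 3)   [check: −2·234 + 3·162 = 18]
  72 = 4·18 + 0   → remainder 0, stop. gcd = 18 (last nonzero row D).
So gcd(162, 234) = 18, with Bézout identity −2·234 + 3·162 = 18. Containment (⊇): the Bézout identity exhibits 18 as an element of (162, 234), giving (18) ⊆ (162, 234). Containment (⊆): since 18 | 162 and 18 | 234 (162 = 18·9, 234 = 18·13), every Z-linear combination of 162 and 234 is divisible by 18, so (162, 234) ⊆ (18). Therefore (162, 234) = (18), d = 18.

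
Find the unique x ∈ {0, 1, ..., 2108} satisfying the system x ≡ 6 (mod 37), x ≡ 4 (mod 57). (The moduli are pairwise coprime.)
The moduli 37, 57 are pairwise coprime, so by the CRT there is a unique solution mod 37·57 = 2109.
Solve by successive substitution. Start with x ≡ 6 (mod 37).
  Combine with x ≡ 4 (mod 57): write x = 6 + 37·t and require 6 + 37·t ≡ 4 (mod 57), i.e. 37·t ≡ 4 − 6 ≡ 55 (mod 57). Since 37^(−1) ≡ 37 (mod 57), t ≡ 37·55 ≡ 40 (mod 57). So x ≡ 6 + 37·40 = 1486 (mod 2109).
Unique solution in [0, 2109): x = 1486.

Final answer: x ≡ 1486 (mod 2109); the representative in [0, 2109) is 1486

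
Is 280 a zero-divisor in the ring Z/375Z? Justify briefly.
gcd(280, 375) = 5 > 1, so 280 is not a unit in Z/375Z. In Z/nZ every nonzero non-unit is a zero-divisor: explicitly, take b = 375/gcd = 75 ≠ 0 (mod 375); then 280·75 = 21000 = 56·375, i.e. 280·75 ≡ 0 (mod 375). So 280 is a zero-divisor.

Final answer: YES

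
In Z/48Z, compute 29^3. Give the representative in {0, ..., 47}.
Use repeated squaring. Binary(3) = 11. Walk through the bits of the exponent 3 left-to-right: at each bit after the leading one, square the running value, then multiply by 29 if the bit is 1 (always reducing mod 48):
  bit 1 = 1 (leading): start with 29.
  bit 2 = 1: square 29^2 = 841 ≡ 25; bit is 1, so multiply 25·29 = 725 ≡ 5 (mod 48).
Final value: 29^3 ≡ 5 (mod 48).

Final answer: 5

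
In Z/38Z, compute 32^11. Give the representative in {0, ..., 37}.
2

Use repeated squaring. Binary(11) = 1011. Walk through the bits of the exponent 11 left-to-right: at each bit after the leading one, square the running value, then multiply by 32 if the bit is 1 (always reducing mod 38):
  bit 1 = 1 (leading): start with 32.
  bit 2 = 0: square 32^2 = 1024 ≡ 36 (mod 38).
  bit 3 = 1: square 36^2 = 1296 ≡ 4; bit is 1, so multiply 4·32 = 128 ≡ 14 (mod 38).
  bit 4 = 1: square 14^2 = 196 ≡ 6; bit is 1, so multiply 6·32 = 192 ≡ 2 (mod 38).
Final value: 32^11 ≡ 2 (mod 38).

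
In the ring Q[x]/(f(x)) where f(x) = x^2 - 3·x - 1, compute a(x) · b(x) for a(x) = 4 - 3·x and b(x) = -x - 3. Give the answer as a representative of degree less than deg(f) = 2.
First multiply in Q[x] without reducing: a · b = 3·x^2 + 5·x - 12. Now divide by f(x) = x^2 - 3·x - 1, eliminating the leading term at each step:
  leading term 3·x^2: subtract (3)·f(x) = 3·x^2 - 9·x - 3, leaving 14·x - 9
The degree is now < 2, so this is the remainder. Hence a · b ≡ 14·x - 9 in Q[x]/(f).

Final answer: a · b ≡ 14·x - 9 (mod f(x))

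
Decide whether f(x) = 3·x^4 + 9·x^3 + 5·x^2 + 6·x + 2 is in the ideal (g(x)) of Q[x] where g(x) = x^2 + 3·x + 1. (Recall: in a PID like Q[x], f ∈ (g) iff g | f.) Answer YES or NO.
YES

In Q[x] the ideal (g) consists of all multiples of g, so f ∈ (g) iff g | f, i.e. iff the remainder of f on division by g is 0. Divide f by g (g is monic, so eliminate the leading term of the running remainder at each step):
  leading term 3·x^4: subtract (3·x^2)·g(x) = 3·x^4 + 9·x^3 + 3·x^2, leaving 2·x^2 + 6·x + 2
  leading term 2·x^2: subtract (2)·g(x) = 2·x^2 + 6·x + 2, leaving 0
The remainder is 0, so f(x) = g(x) · h(x) with h(x) = 3·x^2 + 2. Hence g | f, i.e. f ∈ (g).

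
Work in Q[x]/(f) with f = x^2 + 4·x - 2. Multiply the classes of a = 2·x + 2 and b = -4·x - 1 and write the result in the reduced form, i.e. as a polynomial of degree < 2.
a · b ≡ 22·x - 18 (mod f(x))

First multiply in Q[x] without reducing: a · b = -8·x^2 - 10·x - 2. Now divide by f(x) = x^2 + 4·x - 2, eliminating the leading term at each step:
  leading term -8·x^2: subtract (-8)·f(x) = -8·x^2 - 32·x + 16, leaving 22·x - 18
The degree is now < 2, so this is the remainder. Hence a · b ≡ 22·x - 18 in Q[x]/(f).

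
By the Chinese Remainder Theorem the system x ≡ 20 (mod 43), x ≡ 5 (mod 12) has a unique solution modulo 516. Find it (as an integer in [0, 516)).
The moduli 43, 12 are pairwise coprime, so by the CRT there is a unique solution mod 43·12 = 516.
Solve by successive substitution. Start with x ≡ 20 (mod 43).
  Combine with x ≡ 5 (mod 12): write x = 20 + 43·t and require 20 + 43·t ≡ 5 (mod 12), i.e. 43·t ≡ 5 − 20 ≡ 9 (mod 12). Since 43^(−1) ≡ 7 (mod 12) (43 ≡ 7 (mod 12)), t ≡ 7·9 ≡ 3 (mod 12). So x ≡ 20 + 43·3 = 149 (mod 516).
Unique solution in [0, 516): x = 149.

Final answer: x ≡ 149 (mod 516); the representative in [0, 516) is 149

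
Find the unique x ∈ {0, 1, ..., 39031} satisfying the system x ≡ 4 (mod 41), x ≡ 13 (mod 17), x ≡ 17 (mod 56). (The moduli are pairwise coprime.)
The moduli 41, 17, 56 are pairwise coprime, so by the CRT there is a unique solution mod 41·17·56 = 39032.
Solve by successive substitution. Start with x ≡ 4 (mod 41).
  Combine with x ≡ 13 (mod 17): write x = 4 + 41·t and require 4 + 41·t ≡ 13 (mod 17), i.e. 41·t ≡ 13 − 4 ≡ 9 (mod 17). Since 41^(−1) ≡ 5 (mod 17) (41 ≡ 7 (mod 17)), t ≡ 5·9 ≡ 11 (mod 17). So x ≡ 4 + 41·11 = 455 (mod 697).
  Combine with x ≡ 17 (mod 56): write x = 455 + 697·t and require 455 + 697·t ≡ 17 (mod 56), i.e. 697·t ≡ 17 − 455 ≡ 10 (mod 56). Since 697^(−1) ≡ 9 (mod 56) (697 ≡ 25 (mod 56)), t ≡ 9·10 ≡ 34 (mod 56). So x ≡ 455 + 697·34 = 24153 (mod 39032).
Unique solution in [0, 39032): x = 24153.

Final answer: x ≡ 24153 (mod 39032); the representative in [0, 39032) is 24153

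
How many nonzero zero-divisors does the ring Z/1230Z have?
In Z/1230Z each nonzero element is either a unit (gcd with 1230 is 1) or a zero-divisor (gcd > 1). The number of units is φ(1230): factorise 1230 = 2 · 3 · 5 · 41, so φ(1230) = (2 − 1) · (3 − 1) · (5 − 1) · (41 − 1) = 1 · 2 · 4 · 40 = 320. The nonzero elements number 1230 − 1 = 1229. Hence the nonzero zero-divisors number 1229 − 320 = 909.

Final answer: Z/1230Z has 909 nonzero zero-divisors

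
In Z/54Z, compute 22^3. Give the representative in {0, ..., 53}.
Use repeated squaring. Binary(3) = 11. Walk through the bits of the exponent 3 left-to-right: at each bit after the leading one, square the running value, then multiply by 22 if the bit is 1 (always reducing mod 54):
  bit 1 = 1 (leading): start with 22.
  bit 2 = 1: square 22^2 = 484 ≡ 52; bit is 1, so multiply 52·22 = 1144 ≡ 10 (mod 54).
Final value: 22^3 ≡ 10 (mod 54).

Final answer: 10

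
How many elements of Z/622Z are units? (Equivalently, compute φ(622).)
Z/622Z has φ(622) = 310 units

An element a ∈ Z/622Z is a unit iff gcd(a, 622) = 1, so the number of units is φ(622). φ is multiplicative, with φ(p^e) = p^e − p^(e−1). Factorise 622 = 2 · 311. Then
  φ(622) = (2 − 1) · (311 − 1) = 1 · 310 = 310.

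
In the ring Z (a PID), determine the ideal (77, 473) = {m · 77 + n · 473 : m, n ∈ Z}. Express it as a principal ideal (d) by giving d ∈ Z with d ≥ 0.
In the PID Z, (a, b) is generated by gcd(a, b). Compute gcd(473, 77) with the extended Euclidean algorithm, tracking rows (r, s, t) with s·473 + t·77 = r:
  row A: (473, 1, 0)   [1·473 + 0·77 = 473]
  row B: (77, 0, 1)   [0·473 + 1·77 = 77]
  473 = 6·77 + 11   → row C = row A − 6·row B = (11, 1, −6)   [check: 1·473 − 6·77 = 11]
  77 = 7·11 + 0   → remainder 0, stop. gcd = 11 (last nonzero row C).
So gcd(77, 473) = 11, with Bézout identity 1·473 − 6·77 = 11. Containment (⊇): the Bézout identity exhibits 11 as an element of (77, 473), giving (11) ⊆ (77, 473). Containment (⊆): since 11 | 77 and 11 | 473 (77 = 11·7, 473 = 11·43), every Z-linear combination of 77 and 473 is divisible by 11, so (77, 473) ⊆ (11). Therefore (77, 473) = (11), d = 11.

Final answer: (77, 473) = (11); d = 11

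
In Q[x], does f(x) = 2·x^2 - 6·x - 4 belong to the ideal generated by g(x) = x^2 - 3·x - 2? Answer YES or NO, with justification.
In Q[x] the ideal (g) consists of all multiples of g, so f ∈ (g) iff g | f, i.e. iff the remainder of f on division by g is 0. Divide f by g (g is monic, so eliminate the leading term of the running remainder at each step):
  leading term 2·x^2: subtract (2)·g(x) = 2·x^2 - 6·x - 4, leaving 0
The remainder is 0, so f(x) = g(x) · h(x) with h(x) = 2. Hence g | f, i.e. f ∈ (g).

Final answer: YES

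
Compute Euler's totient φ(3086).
φ is multiplicative, with φ(p^e) = p^e − p^(e−1). Factorise 3086 = 2 · 1543. Then
  φ(3086) = (2 − 1) · (1543 − 1) = 1 · 1542 = 1542.

Final answer: φ(3086) = 1542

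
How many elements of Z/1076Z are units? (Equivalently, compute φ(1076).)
An element a ∈ Z/1076Z is a unit iff gcd(a, 1076) = 1, so the number of units is φ(1076). φ is multiplicative, with φ(p^e) = p^e − p^(e−1). Factorise 1076 = 2^2 · 269. Then
  φ(1076) = (2^2 − 2^1) · (269 − 1) = 2 · 268 = 536.

Final answer: Z/1076Z has φ(1076) = 536 units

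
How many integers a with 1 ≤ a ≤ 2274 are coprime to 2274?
The number of a ∈ {1, ..., 2274} with gcd(a, 2274) = 1 is by definition Euler's totient φ(2274). φ is multiplicative, with φ(p^e) = p^e − p^(e−1). Factorise 2274 = 2 · 3 · 379. Then
  φ(2274) = (2 − 1) · (3 − 1) · (379 − 1) = 1 · 2 · 378 = 756.
So there are 756 such integers.

Final answer: 756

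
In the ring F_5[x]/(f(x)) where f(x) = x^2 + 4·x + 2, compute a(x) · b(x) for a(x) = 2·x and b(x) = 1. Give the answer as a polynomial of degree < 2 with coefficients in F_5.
Multiply as integer polynomials: a · b = 2·x. Reducing coefficients mod 5: a · b ≡ 2·x. This already has degree < 2, so no reduction by f is needed. Hence a · b ≡ 2·x in F_5[x]/(f).

Final answer: a · b ≡ 2·x (mod f(x))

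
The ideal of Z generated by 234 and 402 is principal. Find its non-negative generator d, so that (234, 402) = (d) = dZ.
In the PID Z, (a, b) is generated by gcd(a, b). Compute gcd(402, 234) with the extended Euclidean algorithm, tracking rows (r, s, t) with s·402 + t·234 = r:
  row A: (402, 1, 0)   [1·402 + 0·234 = 402]
  row B: (234, 0, 1)   [0·402 + 1·234 = 234]
  402 = 1·234 + 168   → row C = row A − 1·row B = (168, 1, −1)   [check: 1·402 − 1·234 = 168]
  234 = 1·168 + 66   → row D = row B − 1·row C = (66, −1, 2)   [check: −1·402 + 2·234 = 66]
  168 = 2·66 + 36   → row E = row C − 2·row D = (36, 3, −5)   [check: 3·402 − 5·234 = 36]
  66 = 1·36 + 30   → row F = row D − 1·row E = (30, −4, 7)   [check: −4·402 + 7·234 = 30]
  36 = 1·30 + 6   → row G = row E − 1·row F = (6, 7, −12)   [check: 7·402 − 12·234 = 6]
  30 = 5·6 + 0   → remainder 0, stop. gcd = 6 (last nonzero row G).
So gcd(234, 402) = 6, with Bézout identity 7·402 − 12·234 = 6. Containment (⊇): the Bézout identity exhibits 6 as an element of (234, 402), giving (6) ⊆ (234, 402). Containment (⊆): since 6 | 234 and 6 | 402 (234 = 6·39, 402 = 6·67), every Z-linear combination of 234 and 402 is divisible by 6, so (234, 402) ⊆ (6). Therefore (234, 402) = (6), d = 6.

Final answer: (234, 402) = (6); d = 6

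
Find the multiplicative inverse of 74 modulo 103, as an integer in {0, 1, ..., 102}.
74^(−1) ≡ 71 (mod 103)

Apply the extended Euclidean algorithm to (103, 74), tracking rows (r, s, t) with s·103 + t·74 = r. Each division r_prev = q·r_cur + r_new produces the new row as (previous row) − q·(current row):
  row A: (103, 1, 0)   [1·103 + 0·74 = 103]
  row B: (74, 0, 1)   [0·103 + 1·74 = 74]
  103 = 1·74 + 29   → row C = row A − 1·row B = (29, 1, −1)   [check: 1·103 − 1·74 = 29]
  74 = 2·29 + 16   → row D = row B − 2·row C = (16, −2, 3)   [check: −2·103 + 3·74 = 16]
  29 = 1·16 + 13   → row E = row C − 1·row D = (13, 3, −4)   [check: 3·103 − 4·74 = 13]
  16 = 1·13 + 3   → row F = row D − 1·row E = (3, −5, 7)   [check: −5·103 + 7·74 = 3]
  13 = 4·3 + 1   → row G = row E − 4·row F = (1, 23, −32)   [check: 23·103 − 32·74 = 1]
  3 = 3·1 + 0   → remainder 0, stop. gcd = 1 (last nonzero row G).
The gcd is 1, so 74 is invertible mod 103. The last nonzero row gives 23·103 − 32·74 = 1, so t = −32. So 74^(−1) ≡ −32 ≡ 71 (mod 103). Verify: 74 · 71 = 5254 ≡ 1 (mod 103). ✓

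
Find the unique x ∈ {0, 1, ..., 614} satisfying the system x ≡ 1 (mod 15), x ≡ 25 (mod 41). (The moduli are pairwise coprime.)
The moduli 15, 41 are pairwise coprime, so by the CRT there is a unique solution mod 15·41 = 615.
Solve by successive substitution. Start with x ≡ 1 (mod 15).
  Combine with x ≡ 25 (mod 41): write x = 1 + 15·t and require 1 + 15·t ≡ 25 (mod 41), i.e. 15·t ≡ 25 − 1 ≡ 24 (mod 41). Since 15^(−1) ≡ 11 (mod 41), t ≡ 11·24 ≡ 18 (mod 41). So x ≡ 1 + 15·18 = 271 (mod 615).
Unique solution in [0, 615): x = 271.

Final answer: x ≡ 271 (mod 615); the representative in [0, 615) is 271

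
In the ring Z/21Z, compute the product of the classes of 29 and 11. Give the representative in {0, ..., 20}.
4

Reduce the factors first: 29 ≡ 8 (mod 21), so 29 · 11 ≡ 8 · 11 (mod 21). 8 · 11 = 88. Dividing by 21: 88 = 4·21 + 4. So (29 · 11) mod 21 = 4.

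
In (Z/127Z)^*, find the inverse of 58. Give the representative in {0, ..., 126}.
58^(−1) ≡ 46 (mod 127)

Apply the extended Euclidean algorithm to (127, 58), tracking rows (r, s, t) with s·127 + t·58 = r. Each division r_prev = q·r_cur + r_new produces the new row as (previous row) − q·(current row):
  row A: (127, 1, 0)   [1·127 + 0·58 = 127]
  row B: (58, 0, 1)   [0·127 + 1·58 = 58]
  127 = 2·58 + 11   → row C = row A − 2·row B = (11, 1, −2)   [check: 1·127 − 2·58 = 11]
  58 = 5·11 + 3   → row D = row B − 5·row C = (3, −5, 11)   [check: −5·127 + 11·58 = 3]
  11 = 3·3 + 2   → row E = row C − 3·row D = (2, 16, −35)   [check: 16·127 − 35·58 = 2]
  3 = 1·2 + 1   → row F = row D − 1·row E = (1, −21, 46)   [check: −21·127 + 46·58 = 1]
  2 = 2·1 + 0   → remainder 0, stop. gcd = 1 (last nonzero row F).
The gcd is 1, so 58 is invertible mod 127. The last nonzero row gives −21·127 + 46·58 = 1, so t = 46. So 58^(−1) ≡ 46 (mod 127). Verify: 58 · 46 = 2668 ≡ 1 (mod 127). ✓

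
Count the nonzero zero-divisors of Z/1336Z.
In Z/1336Z each nonzero element is either a unit (gcd with 1336 is 1) or a zero-divisor (gcd > 1). The number of units is φ(1336): factorise 1336 = 2^3 · 167, so φ(1336) = (2^3 − 2^2) · (167 − 1) = 4 · 166 = 664. The nonzero elements number 1336 − 1 = 1335. Hence the nonzero zero-divisors number 1335 − 664 = 671.

Final answer: Z/1336Z has 671 nonzero zero-divisors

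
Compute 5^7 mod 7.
Use repeated squaring. Binary(7) = 111. Walk through the bits of the exponent 7 left-to-right: at each bit after the leading one, square the running value, then multiply by 5 if the bit is 1 (always reducing mod 7):
  bit 1 = 1 (leading): start with 5.
  bit 2 = 1: square 5^2 = 25 ≡ 4; bit is 1, so multiply 4·5 = 20 ≡ 6 (mod 7).
  bit 3 = 1: square 6^2 = 36 ≡ 1; bit is 1, so multiply 1·5 = 5 (mod 7).
Final value: 5^7 ≡ 5 (mod 7).

Final answer: 5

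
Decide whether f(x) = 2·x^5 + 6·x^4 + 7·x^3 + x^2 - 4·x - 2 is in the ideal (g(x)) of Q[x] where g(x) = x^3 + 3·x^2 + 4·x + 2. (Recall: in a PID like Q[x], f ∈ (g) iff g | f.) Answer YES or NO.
YES

In Q[x] the ideal (g) consists of all multiples of g, so f ∈ (g) iff g | f, i.e. iff the remainder of f on division by g is 0. Divide f by g (g is monic, so eliminate the leading term of the running remainder at each step):
  leading term 2·x^5: subtract (2·x^2)·g(x) = 2·x^5 + 6·x^4 + 8·x^3 + 4·x^2, leaving -x^3 - 3·x^2 - 4·x - 2
  leading term -x^3: subtract (-1)·g(x) = -x^3 - 3·x^2 - 4·x - 2, leaving 0
The remainder is 0, so f(x) = g(x) · h(x) with h(x) = 2·x^2 - 1. Hence g | f, i.e. f ∈ (g).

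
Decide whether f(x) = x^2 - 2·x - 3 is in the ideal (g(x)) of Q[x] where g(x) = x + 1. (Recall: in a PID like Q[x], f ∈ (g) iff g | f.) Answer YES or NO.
In Q[x] the ideal (g) consists of all multiples of g, so f ∈ (g) iff g | f, i.e. iff the remainder of f on division by g is 0. Divide f by g (g is monic, so eliminate the leading term of the running remainder at each step):
  leading term x^2: subtract (x)·g(x) = x^2 + x, leaving -3·x - 3
  leading term -3·x: subtract (-3)·g(x) = -3·x - 3, leaving 0
The remainder is 0, so f(x) = g(x) · h(x) with h(x) = x - 3. Hence g | f, i.e. f ∈ (g).

Final answer: YES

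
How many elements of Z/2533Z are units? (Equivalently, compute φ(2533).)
Z/2533Z has φ(2533) = 2368 units

An element a ∈ Z/2533Z is a unit iff gcd(a, 2533) = 1, so the number of units is φ(2533). φ is multiplicative, with φ(p^e) = p^e − p^(e−1). Factorise 2533 = 17 · 149. Then
  φ(2533) = (17 − 1) · (149 − 1) = 16 · 148 = 2368.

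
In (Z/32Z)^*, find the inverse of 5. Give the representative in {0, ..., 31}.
5^(−1) ≡ 13 (mod 32)

Apply the extended Euclidean algorithm to (32, 5), tracking rows (r, s, t) with s·32 + t·5 = r. Each division r_prev = q·r_cur + r_new produces the new row as (previous row) − q·(current row):
  row A: (32, 1, 0)   [1·32 + 0·5 = 32]
  row B: (5, 0, 1)   [0·32 + 1·5 = 5]
  32 = 6·5 + 2   → row C = row A − 6·row B = (2, 1, −6)   [check: 1·32 − 6·5 = 2]
  5 = 2·2 + 1   → row D = row B − 2·row C = (1, −2, 13)   [check: −2·32 + 13·5 = 1]
  2 = 2·1 + 0   → remainder 0, stop. gcd = 1 (last nonzero row D).
The gcd is 1, so 5 is invertible mod 32. The last nonzero row gives −2·32 + 13·5 = 1, so t = 13. So 5^(−1) ≡ 13 (mod 32). Verify: 5 · 13 = 65 ≡ 1 (mod 32). ✓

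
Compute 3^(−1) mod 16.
3^(−1) ≡ 11 (mod 16)

Apply the extended Euclidean algorithm to (16, 3), tracking rows (r, s, t) with s·16 + t·3 = r. Each division r_prev = q·r_cur + r_new produces the new row as (previous row) − q·(current row):
  row A: (16, 1, 0)   [1·16 + 0·3 = 16]
  row B: (3, 0, 1)   [0·16 + 1·3 = 3]
  16 = 5·3 + 1   → row C = row A − 5·row B = (1, 1, −5)   [check: 1·16 − 5·3 = 1]
  3 = 3·1 + 0   → remainder 0, stop. gcd = 1 (last nonzero row C).
The gcd is 1, so 3 is invertible mod 16. The last nonzero row gives 1·16 − 5·3 = 1, so t = −5. So 3^(−1) ≡ −5 ≡ 11 (mod 16). Verify: 3 · 11 = 33 ≡ 1 (mod 16). ✓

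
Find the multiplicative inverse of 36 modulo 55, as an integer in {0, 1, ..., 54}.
Apply the extended Euclidean algorithm to (55, 36), tracking rows (r, s, t) with s·55 + t·36 = r. Each division r_prev = q·r_cur + r_new produces the new row as (previous row) − q·(current row):
  row A: (55, 1, 0)   [1·55 + 0·36 = 55]
  row B: (36, 0, 1)   [0·55 + 1·36 = 36]
  55 = 1·36 + 19   → row C = row A − 1·row B = (19, 1, −1)   [check: 1·55 − 1·36 = 19]
  36 = 1·19 + 17   → row D = row B − 1·row C = (17, −1, 2)   [check: −1·55 + 2·36 = 17]
  19 = 1·17 + 2   → row E = row C − 1·row D = (2, 2, −3)   [check: 2·55 − 3·36 = 2]
  17 = 8·2 + 1   → row F = row D − 8·row E = (1, −17, 26)   [check: −17·55 + 26·36 = 1]
  2 = 2·1 + 0   → remainder 0, stop. gcd = 1 (last nonzero row F).
The gcd is 1, so 36 is invertible mod 55. The last nonzero row gives −17·55 + 26·36 = 1, so t = 26. So 36^(−1) ≡ 26 (mod 55). Verify: 36 · 26 = 936 ≡ 1 (mod 55). ✓

Final answer: 36^(−1) ≡ 26 (mod 55)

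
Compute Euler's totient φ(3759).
φ(3759) = 2136

φ is multiplicative, with φ(p^e) = p^e − p^(e−1). Factorise 3759 = 3 · 7 · 179. Then
  φ(3759) = (3 − 1) · (7 − 1) · (179 − 1) = 2 · 6 · 178 = 2136.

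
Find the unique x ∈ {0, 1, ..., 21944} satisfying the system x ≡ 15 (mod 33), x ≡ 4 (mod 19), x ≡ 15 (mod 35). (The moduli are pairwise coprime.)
x ≡ 19650 (mod 21945); the representative in [0, 21945) is 19650

The moduli 33, 19, 35 are pairwise coprime, so by the CRT there is a unique solution mod 33·19·35 = 21945.
Solve by successive substitution. Start with x ≡ 15 (mod 33).
  Combine with x ≡ 4 (mod 19): write x = 15 + 33·t and require 15 + 33·t ≡ 4 (mod 19), i.e. 33·t ≡ 4 − 15 ≡ 8 (mod 19). Since 33^(−1) ≡ 15 (mod 19) (33 ≡ 14 (mod 19)), t ≡ 15·8 ≡ 6 (mod 19). So x ≡ 15 + 33·6 = 213 (mod 627).
  Combine with x ≡ 15 (mod 35): write x = 213 + 627·t and require 213 + 627·t ≡ 15 (mod 35), i.e. 627·t ≡ 15 − 213 ≡ 12 (mod 35). Since 627^(−1) ≡ 23 (mod 35) (627 ≡ 32 (mod 35)), t ≡ 23·12 ≡ 31 (mod 35). So x ≡ 213 + 627·31 = 19650 (mod 21945).
Unique solution in [0, 21945): x = 19650.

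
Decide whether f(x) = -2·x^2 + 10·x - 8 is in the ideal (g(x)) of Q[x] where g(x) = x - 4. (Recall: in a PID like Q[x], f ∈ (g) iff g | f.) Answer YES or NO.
In Q[x] the ideal (g) consists of all multiples of g, so f ∈ (g) iff g | f, i.e. iff the remainder of f on division by g is 0. Divide f by g (g is monic, so eliminate the leading term of the running remainder at each step):
  leading term -2·x^2: subtract (-2·x)·g(x) = -2·x^2 + 8·x, leaving 2·x - 8
  leading term 2·x: subtract (2)·g(x) = 2·x - 8, leaving 0
The remainder is 0, so f(x) = g(x) · h(x) with h(x) = 2 - 2·x. Hence g | f, i.e. f ∈ (g).

Final answer: YES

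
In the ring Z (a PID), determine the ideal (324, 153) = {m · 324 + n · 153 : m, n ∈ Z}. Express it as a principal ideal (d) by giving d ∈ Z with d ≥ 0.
(324, 153) = (9); d = 9

In the PID Z, (a, b) is generated by gcd(a, b). Compute gcd(324, 153) with the extended Euclidean algorithm, tracking rows (r, s, t) with s·324 + t·153 = r:
  row A: (324, 1, 0)   [1·324 + 0·153 = 324]
  row B: (153, 0, 1)   [0·324 + 1·153 = 153]
  324 = 2·153 + 18   → row C = row A − 2·row B = (18, 1, −2)   [check: 1·324 − 2·153 = 18]
  153 = 8·18 + 9   → row D = row B − 8·row C = (9, −8, 17)   [check: −8·324 + 17·153 = 9]
  18 = 2·9 + 0   → remainder 0, stop. gcd = 9 (last nonzero row D).
So gcd(324, 153) = 9, with Bézout identity −8·324 + 17·153 = 9. Containment (⊇): the Bézout identity exhibits 9 as an element of (324, 153), giving (9) ⊆ (324, 153). Containment (⊆): since 9 | 324 and 9 | 153 (324 = 9·36, 153 = 9·17), every Z-linear combination of 324 and 153 is divisible by 9, so (324, 153) ⊆ (9). Therefore (324, 153) = (9), d = 9.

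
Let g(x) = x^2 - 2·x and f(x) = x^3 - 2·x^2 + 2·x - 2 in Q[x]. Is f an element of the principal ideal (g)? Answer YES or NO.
In Q[x] the ideal (g) consists of all multiples of g, so f ∈ (g) iff g | f, i.e. iff the remainder of f on division by g is 0. Divide f by g (g is monic, so eliminate the leading term of the running remainder at each step):
  leading term x^3: subtract (x)·g(x) = x^3 - 2·x^2, leaving 2·x - 2
The remainder r(x) = 2·x - 2 ≠ 0 (and deg r < deg g), so g ∤ f, i.e. f ∉ (g).

Final answer: NO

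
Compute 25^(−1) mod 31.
Apply the extended Euclidean algorithm to (31, 25), tracking rows (r, s, t) with s·31 + t·25 = r. Each division r_prev = q·r_cur + r_new produces the new row as (previous row) − q·(current row):
  row A: (31, 1, 0)   [1·31 + 0·25 = 31]
  row B: (25, 0, 1)   [0·31 + 1·25 = 25]
  31 = 1·25 + 6   → row C = row A − 1·row B = (6, 1, −1)   [check: 1·31 − 1·25 = 6]
  25 = 4·6 + 1   → row D = row B − 4·row C = (1, −4, 5)   [check: −4·31 + 5·25 = 1]
  6 = 6·1 + 0   → remainder 0, stop. gcd = 1 (last nonzero row D).
The gcd is 1, so 25 is invertible mod 31. The last nonzero row gives −4·31 + 5·25 = 1, so t = 5. So 25^(−1) ≡ 5 (mod 31). Verify: 25 · 5 = 125 ≡ 1 (mod 31). ✓

Final answer: 25^(−1) ≡ 5 (mod 31)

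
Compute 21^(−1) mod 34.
21^(−1) ≡ 13 (mod 34)

Apply the extended Euclidean algorithm to (34, 21), tracking rows (r, s, t) with s·34 + t·21 = r. Each division r_prev = q·r_cur + r_new produces the new row as (previous row) − q·(current row):
  row A: (34, 1, 0)   [1·34 + 0·21 = 34]
  row B: (21, 0, 1)   [0·34 + 1·21 = 21]
  34 = 1·21 + 13   → row C = row A − 1·row B = (13, 1, −1)   [check: 1·34 − 1·21 = 13]
  21 = 1·13 + 8   → row D = row B − 1·row C = (8, −1, 2)   [check: −1·34 + 2·21 = 8]
  13 = 1·8 + 5   → row E = row C − 1·row D = (5, 2, −3)   [check: 2·34 − 3·21 = 5]
  8 = 1·5 + 3   → row F = row D − 1·row E = (3, −3, 5)   [check: −3·34 + 5·21 = 3]
  5 = 1·3 + 2   → row G = row E − 1·row F = (2, 5, −8)   [check: 5·34 − 8·21 = 2]
  3 = 1·2 + 1   → row H = row F − 1·row G = (1, −8, 13)   [check: −8·34 + 13·21 = 1]
  2 = 2·1 + 0   → remainder 0, stop. gcd = 1 (last nonzero row H).
The gcd is 1, so 21 is invertible mod 34. The last nonzero row gives −8·34 + 13·21 = 1, so t = 13. So 21^(−1) ≡ 13 (mod 34). Verify: 21 · 13 = 273 ≡ 1 (mod 34). ✓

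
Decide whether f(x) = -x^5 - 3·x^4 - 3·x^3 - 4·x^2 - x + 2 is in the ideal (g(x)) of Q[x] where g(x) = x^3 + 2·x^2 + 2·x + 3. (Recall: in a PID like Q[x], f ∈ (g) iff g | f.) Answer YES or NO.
NO

In Q[x] the ideal (g) consists of all multiples of g, so f ∈ (g) iff g | f, i.e. iff the remainder of f on division by g is 0. Divide f by g (g is monic, so eliminate the leading term of the running remainder at each step):
  leading term -x^5: subtract (-x^2)·g(x) = -x^5 - 2·x^4 - 2·x^3 - 3·x^2, leaving -x^4 - x^3 - x^2 - x + 2
  leading term -x^4: subtract (-x)·g(x) = -x^4 - 2·x^3 - 2·x^2 - 3·x, leaving x^3 + x^2 + 2·x + 2
  leading term x^3: subtract (1)·g(x) = x^3 + 2·x^2 + 2·x + 3, leaving -x^2 - 1
The remainder r(x) = -x^2 - 1 ≠ 0 (and deg r < deg g), so g ∤ f, i.e. f ∉ (g).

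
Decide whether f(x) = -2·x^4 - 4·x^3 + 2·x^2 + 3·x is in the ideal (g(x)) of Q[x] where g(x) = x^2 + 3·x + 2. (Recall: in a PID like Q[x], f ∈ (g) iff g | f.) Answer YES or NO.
NO

In Q[x] the ideal (g) consists of all multiples of g, so f ∈ (g) iff g | f, i.e. iff the remainder of f on division by g is 0. Divide f by g (g is monic, so eliminate the leading term of the running remainder at each step):
  leading term -2·x^4: subtract (-2·x^2)·g(x) = -2·x^4 - 6·x^3 - 4·x^2, leaving 2·x^3 + 6·x^2 + 3·x
  leading term 2·x^3: subtract (2·x)·g(x) = 2·x^3 + 6·x^2 + 4·x, leaving -x
The remainder r(x) = -x ≠ 0 (and deg r < deg g), so g ∤ f, i.e. f ∉ (g).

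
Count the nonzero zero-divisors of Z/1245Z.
In Z/1245Z each nonzero element is either a unit (gcd with 1245 is 1) or a zero-divisor (gcd > 1). The number of units is φ(1245): factorise 1245 = 3 · 5 · 83, so φ(1245) = (3 − 1) · (5 − 1) · (83 − 1) = 2 · 4 · 82 = 656. The nonzero elements number 1245 − 1 = 1244. Hence the nonzero zero-divisors number 1244 − 656 = 588.

Final answer: Z/1245Z has 588 nonzero zero-divisors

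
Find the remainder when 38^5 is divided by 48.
Use repeated squaring. Binary(5) = 101. Walk through the bits of the exponent 5 left-to-right: at each bit after the leading one, square the running value, then multiply by 38 if the bit is 1 (always reducing mod 48):
  bit 1 = 1 (leading): start with 38.
  bit 2 = 0: square 38^2 = 1444 ≡ 4 (mod 48).
  bit 3 = 1: square 4^2 = 16; bit is 1, so multiply 16·38 = 608 ≡ 32 (mod 48).
Final value: 38^5 ≡ 32 (mod 48).

Final answer: 32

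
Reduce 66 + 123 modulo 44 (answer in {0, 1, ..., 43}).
13

Reduce the summands first: 66 ≡ 22, 123 ≡ 35 (mod 44), so 66 + 123 ≡ 22 + 35 (mod 44). 22 + 35 = 57; 57 = 1·44 + 13, so (66 + 123) mod 44 = 13.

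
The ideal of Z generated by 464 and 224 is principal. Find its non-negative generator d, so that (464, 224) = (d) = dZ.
In the PID Z, (a, b) is generated by gcd(a, b). Compute gcd(464, 224) with the extended Euclidean algorithm, tracking rows (r, s, t) with s·464 + t·224 = r:
  row A: (464, 1, 0)   [1·464 + 0·224 = 464]
  row B: (224, 0, 1)   [0·464 + 1·224 = 224]
  464 = 2·224 + 16   → row C = row A − 2·row B = (16, 1, −2)   [check: 1·464 − 2·224 = 16]
  224 = 14·16 + 0   → remainder 0, stop. gcd = 16 (last nonzero row C).
So gcd(464, 224) = 16, with Bézout identity 1·464 − 2·224 = 16. Containment (⊇): the Bézout identity exhibits 16 as an element of (464, 224), giving (16) ⊆ (464, 224). Containment (⊆): since 16 | 464 and 16 | 224 (464 = 16·29, 224 = 16·14), every Z-linear combination of 464 and 224 is divisible by 16, so (464, 224) ⊆ (16). Therefore (464, 224) = (16), d = 16.

Final answer: (464, 224) = (16); d = 16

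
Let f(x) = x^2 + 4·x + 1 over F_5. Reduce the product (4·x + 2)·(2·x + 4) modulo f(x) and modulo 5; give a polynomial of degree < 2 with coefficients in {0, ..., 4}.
a · b ≡ 3·x (mod f(x))

Multiply as integer polynomials: a · b = 8·x^2 + 20·x + 8. Reducing coefficients mod 5: a · b ≡ 3·x^2 + 3. Now divide by f(x) = x^2 + 4·x + 1 in F_5[x], eliminating the leading term at each step:
  leading term 3·x^2: subtract (3)·f(x) = 3·x^2 + 2·x + 3, leaving 3·x (coefficients mod 5)
The degree is now < 2, so this is the remainder. Hence a · b ≡ 3·x in F_5[x]/(f).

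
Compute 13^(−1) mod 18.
Apply the extended Euclidean algorithm to (18, 13), tracking rows (r, s, t) with s·18 + t·13 = r. Each division r_prev = q·r_cur + r_new produces the new row as (previous row) − q·(current row):
  row A: (18, 1, 0)   [1·18 + 0·13 = 18]
  row B: (13, 0, 1)   [0·18 + 1·13 = 13]
  18 = 1·13 + 5   → row C = row A − 1·row B = (5, 1, −1)   [check: 1·18 − 1·13 = 5]
  13 = 2·5 + 3   → row D = row B − 2·row C = (3, −2, 3)   [check: −2·18 + 3·13 = 3]
  5 = 1·3 + 2   → row E = row C − 1·row D = (2, 3, −4)   [check: 3·18 − 4·13 = 2]
  3 = 1·2 + 1   → row F = row D − 1·row E = (1, −5, 7)   [check: −5·18 + 7·13 = 1]
  2 = 2·1 + 0   → remainder 0, stop. gcd = 1 (last nonzero row F).
The gcd is 1, so 13 is invertible mod 18. The last nonzero row gives −5·18 + 7·13 = 1, so t = 7. So 13^(−1) ≡ 7 (mod 18). Verify: 13 · 7 = 91 ≡ 1 (mod 18). ✓

Final answer: 13^(−1) ≡ 7 (mod 18)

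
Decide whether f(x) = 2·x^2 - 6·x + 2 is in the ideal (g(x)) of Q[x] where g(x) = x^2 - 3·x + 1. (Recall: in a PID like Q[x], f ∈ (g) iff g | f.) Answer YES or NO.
In Q[x] the ideal (g) consists of all multiples of g, so f ∈ (g) iff g | f, i.e. iff the remainder of f on division by g is 0. Divide f by g (g is monic, so eliminate the leading term of the running remainder at each step):
  leading term 2·x^2: subtract (2)·g(x) = 2·x^2 - 6·x + 2, leaving 0
The remainder is 0, so f(x) = g(x) · h(x) with h(x) = 2. Hence g | f, i.e. f ∈ (g).

Final answer: YES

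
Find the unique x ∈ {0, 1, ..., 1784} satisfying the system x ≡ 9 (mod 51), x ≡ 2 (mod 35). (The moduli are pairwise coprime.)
The moduli 51, 35 are pairwise coprime, so by the CRT there is a unique solution mod 51·35 = 1785.
Solve by successive substitution. Start with x ≡ 9 (mod 51).
  Combine with x ≡ 2 (mod 35): write x = 9 + 51·t and require 9 + 51·t ≡ 2 (mod 35), i.e. 51·t ≡ 2 − 9 ≡ 28 (mod 35). Since 51^(−1) ≡ 11 (mod 35) (51 ≡ 16 (mod 35)), t ≡ 11·28 ≡ 28 (mod 35). So x ≡ 9 + 51·28 = 1437 (mod 1785).
Unique solution in [0, 1785): x = 1437.

Final answer: x ≡ 1437 (mod 1785); the representative in [0, 1785) is 1437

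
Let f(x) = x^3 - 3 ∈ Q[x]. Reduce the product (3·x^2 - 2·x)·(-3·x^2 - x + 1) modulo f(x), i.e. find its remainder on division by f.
First multiply in Q[x] without reducing: a · b = -9·x^4 + 3·x^3 + 5·x^2 - 2·x. Now divide by f(x) = x^3 - 3, eliminating the leading term at each step:
  leading term -9·x^4: subtract (-9·x)·f(x) = -9·x^4 + 27·x, leaving 3·x^3 + 5·x^2 - 29·x
  leading term 3·x^3: subtract (3)·f(x) = 3·x^3 - 9, leaving 5·x^2 - 29·x + 9
The degree is now < 3, so this is the remainder. Hence a · b ≡ 5·x^2 - 29·x + 9 in Q[x]/(f).

Final answer: a · b ≡ 5·x^2 - 29·x + 9 (mod f(x))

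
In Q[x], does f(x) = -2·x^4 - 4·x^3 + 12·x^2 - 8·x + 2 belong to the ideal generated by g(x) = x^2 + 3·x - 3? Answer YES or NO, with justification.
NO

In Q[x] the ideal (g) consists of all multiples of g, so f ∈ (g) iff g | f, i.e. iff the remainder of f on division by g is 0. Divide f by g (g is monic, so eliminate the leading term of the running remainder at each step):
  leading term -2·x^4: subtract (-2·x^2)·g(x) = -2·x^4 - 6·x^3 + 6·x^2, leaving 2·x^3 + 6·x^2 - 8·x + 2
  leading term 2·x^3: subtract (2·x)·g(x) = 2·x^3 + 6·x^2 - 6·x, leaving 2 - 2·x
The remainder r(x) = 2 - 2·x ≠ 0 (and deg r < deg g), so g ∤ f, i.e. f ∉ (g).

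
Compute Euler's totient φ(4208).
φ(4208) = 2096

φ is multiplicative, with φ(p^e) = p^e − p^(e−1). Factorise 4208 = 2^4 · 263. Then
  φ(4208) = (2^4 − 2^3) · (263 − 1) = 8 · 262 = 2096.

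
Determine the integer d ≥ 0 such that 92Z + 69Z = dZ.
In the PID Z, (a, b) is generated by gcd(a, b). Compute gcd(92, 69) with the extended Euclidean algorithm, tracking rows (r, s, t) with s·92 + t·69 = r:
  row A: (92, 1, 0)   [1·92 + 0·69 = 92]
  row B: (69, 0, 1)   [0·92 + 1·69 = 69]
  92 = 1·69 + 23   → row C = row A − 1·row B = (23, 1, −1)   [check: 1·92 − 1·69 = 23]
  69 = 3·23 + 0   → remainder 0, stop. gcd = 23 (last nonzero row C).
So gcd(92, 69) = 23, with Bézout identity 1·92 − 1·69 = 23. Containment (⊇): the Bézout identity exhibits 23 as an element of (92, 69), giving (23) ⊆ (92, 69). Containment (⊆): since 23 | 92 and 23 | 69 (92 = 23·4, 69 = 23·3), every Z-linear combination of 92 and 69 is divisible by 23, so (92, 69) ⊆ (23). Therefore (92, 69) = (23), d = 23.

Final answer: (92, 69) = (23); d = 23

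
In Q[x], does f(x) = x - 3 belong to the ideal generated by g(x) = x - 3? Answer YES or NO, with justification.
YES

In Q[x] the ideal (g) consists of all multiples of g, so f ∈ (g) iff g | f, i.e. iff the remainder of f on division by g is 0. Divide f by g (g is monic, so eliminate the leading term of the running remainder at each step):
  leading term x: subtract (1)·g(x) = x - 3, leaving 0
The remainder is 0, so f(x) = g(x) · h(x) with h(x) = 1. Hence g | f, i.e. f ∈ (g).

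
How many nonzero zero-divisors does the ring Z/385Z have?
Z/385Z has 144 nonzero zero-divisors

In Z/385Z each nonzero element is either a unit (gcd with 385 is 1) or a zero-divisor (gcd > 1). The number of units is φ(385): factorise 385 = 5 · 7 · 11, so φ(385) = (5 − 1) · (7 − 1) · (11 − 1) = 4 · 6 · 10 = 240. The nonzero elements number 385 − 1 = 384. Hence the nonzero zero-divisors number 384 − 240 = 144.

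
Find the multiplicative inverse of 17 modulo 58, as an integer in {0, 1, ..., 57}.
17^(−1) ≡ 41 (mod 58)

Apply the extended Euclidean algorithm to (58, 17), tracking rows (r, s, t) with s·58 + t·17 = r. Each division r_prev = q·r_cur + r_new produces the new row as (previous row) − q·(current row):
  row A: (58, 1, 0)   [1·58 + 0·17 = 58]
  row B: (17, 0, 1)   [0·58 + 1·17 = 17]
  58 = 3·17 + 7   → row C = row A − 3·row B = (7, 1, −3)   [check: 1·58 − 3·17 = 7]
  17 = 2·7 + 3   → row D = row B − 2·row C = (3, −2, 7)   [check: −2·58 + 7·17 = 3]
  7 = 2·3 + 1   → row E = row C − 2·row D = (1, 5, −17)   [check: 5·58 − 17·17 = 1]
  3 = 3·1 + 0   → remainder 0, stop. gcd = 1 (last nonzero row E).
The gcd is 1, so 17 is invertible mod 58. The last nonzero row gives 5·58 − 17·17 = 1, so t = −17. So 17^(−1) ≡ −17 ≡ 41 (mod 58). Verify: 17 · 41 = 697 ≡ 1 (mod 58). ✓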